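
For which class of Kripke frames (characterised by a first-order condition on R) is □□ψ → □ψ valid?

density: ∀x ∀y (Rxy → ∃z (Rxz ∧ Rzy))

Suppose □□ψ→□ψ is valid. Take Rxy and set V(ψ)={w : xR²w}. Then □□ψ at x, so □ψ at x, so ψ at y, i.e. ∃z(Rxz∧Rzy).
Conversely, any frame satisfying ∀x ∀y (Rxy → ∃z (Rxz ∧ Rzy)) validates the schema.
So the correspondent is density.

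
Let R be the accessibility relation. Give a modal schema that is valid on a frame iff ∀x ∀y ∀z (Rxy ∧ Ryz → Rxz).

This is transitivity; the standard corresponding axiom is 4: □ψ → □□ψ.
Suppose □ψ→□□ψ is valid. Take Rxy, Ryz and set V(ψ)={w : Rxw}. Then □ψ at x, so □□ψ at x, so □ψ at y, so ψ at z, i.e. Rxz.

□ψ → □□ψ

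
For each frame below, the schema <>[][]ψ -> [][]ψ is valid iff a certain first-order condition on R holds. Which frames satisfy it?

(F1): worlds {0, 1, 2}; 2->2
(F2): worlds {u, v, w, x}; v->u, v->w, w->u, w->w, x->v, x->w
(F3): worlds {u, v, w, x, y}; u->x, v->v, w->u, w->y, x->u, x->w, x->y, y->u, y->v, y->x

The schema corresponds to a generalized confluence (Geach) condition: forall x forall y forall z ((xRy & x R^2 z) -> exists w (y R^2 w & z = w)).
(F1): ✓.
(F2): fails — vRu, vR²u but no t with uR²t and u=t.
(F3): fails — uRx, uR²w but no t with xR²t and w=t.
Valid on: (F1).

(F1)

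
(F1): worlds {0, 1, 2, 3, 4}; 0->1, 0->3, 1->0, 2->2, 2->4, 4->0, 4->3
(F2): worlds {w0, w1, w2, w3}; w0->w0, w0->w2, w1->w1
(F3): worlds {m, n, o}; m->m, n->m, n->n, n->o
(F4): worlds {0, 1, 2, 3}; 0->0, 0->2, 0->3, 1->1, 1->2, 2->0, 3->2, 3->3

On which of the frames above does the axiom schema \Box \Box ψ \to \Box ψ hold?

(F2), (F3), (F4)

Frame correspondent (Sahlqvist): \forall x \forall y (Rxy \to \exists z (Rxz \wedge Rzy)) — i.e. density.
(F1): fails — R10 but no z with R1z and Rz0.
(F2): condition met.
(F3): condition met.
(F4): condition met.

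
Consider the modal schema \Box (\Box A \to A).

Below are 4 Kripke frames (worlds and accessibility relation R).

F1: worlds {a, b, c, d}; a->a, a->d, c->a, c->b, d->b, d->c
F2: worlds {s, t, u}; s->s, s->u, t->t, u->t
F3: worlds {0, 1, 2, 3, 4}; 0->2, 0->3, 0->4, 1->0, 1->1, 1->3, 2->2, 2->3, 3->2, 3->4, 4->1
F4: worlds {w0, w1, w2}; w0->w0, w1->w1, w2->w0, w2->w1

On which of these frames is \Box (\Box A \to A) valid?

F4

Frame correspondent (Sahlqvist): \forall x \forall y (Rxy \to Ryy) — i.e. shift-reflexivity.
F1: fails — Rdc but not Rcc.
F2: fails — Rsu but not Ruu.
F3: fails — R10 but not R00.
F4: condition met.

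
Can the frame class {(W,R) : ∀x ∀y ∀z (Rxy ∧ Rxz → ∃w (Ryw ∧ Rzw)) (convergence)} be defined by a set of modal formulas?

Yes — defined by ◇□q → □◇q

This is a Sahlqvist condition; the .2 axiom ◇□q → □◇q defines it.
Suppose ◇□q→□◇q is valid. Take Rxy, Rxz and set V(q)={w : Ryw}. Then □q at y so ◇□q at x, so □◇q at x, so ◇q at z, giving w with Rzw and Ryw.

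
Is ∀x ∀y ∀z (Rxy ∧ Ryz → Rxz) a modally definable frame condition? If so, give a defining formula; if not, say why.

Definable; □q → □□q defines it

Yes: it is transitivity, defined by the 4 schema □q → □□q.
Suppose □q→□□q is valid. Take Rxy, Ryz and set V(q)={w : Rxw}. Then □q at x, so □□q at x, so □q at y, so q at z, i.e. Rxz.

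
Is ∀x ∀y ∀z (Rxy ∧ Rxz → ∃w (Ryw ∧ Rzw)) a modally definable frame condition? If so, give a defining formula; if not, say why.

Yes — defined by ◇□p → □◇p

Yes: it is convergence, defined by the .2 schema ◇□p → □◇p.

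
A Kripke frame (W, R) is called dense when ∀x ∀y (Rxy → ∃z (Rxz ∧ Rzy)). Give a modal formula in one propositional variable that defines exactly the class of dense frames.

□□ψ → □ψ

This is density; the standard corresponding axiom is C4: □□ψ → □ψ.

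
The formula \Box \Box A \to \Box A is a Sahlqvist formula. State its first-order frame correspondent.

density: \forall x \forall y (Rxy \to \exists z (Rxz \wedge Rzy))

Suppose □□A→□A is valid. Take Rxy and set V(A)={w : xR²w}. Then □□A at x, so □A at x, so A at y, i.e. ∃z(Rxz∧Rzy).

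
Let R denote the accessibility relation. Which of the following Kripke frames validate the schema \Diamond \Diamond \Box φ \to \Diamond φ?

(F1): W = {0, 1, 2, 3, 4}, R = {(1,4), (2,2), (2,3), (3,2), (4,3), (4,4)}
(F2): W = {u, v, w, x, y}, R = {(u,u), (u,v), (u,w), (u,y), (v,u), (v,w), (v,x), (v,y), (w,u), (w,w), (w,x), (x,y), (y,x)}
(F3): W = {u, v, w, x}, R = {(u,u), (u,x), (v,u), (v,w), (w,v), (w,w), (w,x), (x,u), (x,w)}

The schema corresponds to a generalized confluence (Geach) condition: \forall x \forall y (x R^2 y \to \exists w (yRw \wedge xRw)).
(F1): fails — 1R²3 but no w with 3Rw and 1Rw.
(F2): fails — uR²y but no t with yRt and uRt.
(F3): ✓.

(F3)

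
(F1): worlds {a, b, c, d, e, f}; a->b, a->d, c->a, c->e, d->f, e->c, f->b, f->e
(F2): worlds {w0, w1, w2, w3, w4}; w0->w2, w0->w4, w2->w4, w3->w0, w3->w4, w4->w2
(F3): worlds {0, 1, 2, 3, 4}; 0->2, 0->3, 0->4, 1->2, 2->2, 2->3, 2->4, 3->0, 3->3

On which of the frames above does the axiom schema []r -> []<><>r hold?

(F2)

This is the axiom for a generalized confluence (Geach) condition; its first-order frame correspondent is forall x forall z (xRz -> exists w (xRw & z R^2 w)).
(F1): fails — aRb but no w with aRw and bR²w.
(F2): holds.
(F3): fails — 0R4 but no w with 0Rw and 4R²w.
Valid on: (F2).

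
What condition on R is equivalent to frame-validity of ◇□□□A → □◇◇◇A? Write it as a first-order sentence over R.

This is a Sahlqvist (Geach-type) schema ◇^1□^3A → □^1◇^3A.
Minimal-valuation argument: fix x; take any y with xR^1y and any z with xR^1z. Set V(A) to the set of worlds R-reachable from y in exactly 3 steps. Then □^3A holds at y, so the antecedent holds at x; validity forces ◇^3A at z, giving a w with zR^3w and yR^3w.
First-order correspondent: ∀x ∀y ∀z ((xRy ∧ xRz) → ∃w (yR³w ∧ zR³w)).

∀x ∀y ∀z ((xRy ∧ xRz) → ∃w (yR³w ∧ zR³w))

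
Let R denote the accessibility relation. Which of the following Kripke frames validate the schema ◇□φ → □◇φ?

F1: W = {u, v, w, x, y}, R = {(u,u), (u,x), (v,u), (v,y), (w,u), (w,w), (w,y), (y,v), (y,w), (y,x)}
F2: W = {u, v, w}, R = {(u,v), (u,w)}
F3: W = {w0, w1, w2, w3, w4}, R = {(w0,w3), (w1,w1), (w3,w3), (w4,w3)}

F3

This is the axiom for convergence; its first-order frame correspondent is ∀x ∀y ∀z (Rxy ∧ Rxz → ∃w (Ryw ∧ Rzw)).
F1: fails — Ruu and Rux but u and x have no common successor.
F2: fails — Ruv and Ruv but v and v have no common successor.
F3: ✓.
Valid on: F3.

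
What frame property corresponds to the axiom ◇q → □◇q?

This schema is the 5 axiom.
Its frame correspondent is the Euclidean property — ∀x ∀y ∀z (Rxy ∧ Rxz → Ryz).

the Euclidean property: ∀x ∀y ∀z (Rxy ∧ Rxz → Ryz)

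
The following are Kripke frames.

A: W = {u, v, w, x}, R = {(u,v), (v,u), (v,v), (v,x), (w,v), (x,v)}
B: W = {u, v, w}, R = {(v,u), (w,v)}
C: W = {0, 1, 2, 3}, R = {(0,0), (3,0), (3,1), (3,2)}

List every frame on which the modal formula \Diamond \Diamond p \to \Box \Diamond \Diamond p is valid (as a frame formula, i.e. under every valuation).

Frame correspondent (Sahlqvist): \forall x \forall y \forall z ((x R^2 y \wedge xRz) \to \exists w (y = w \wedge z R^2 w)) — i.e. a generalized confluence (Geach) condition.
A: ✓.
B: fails — wR²u, wRv but no t with u=t and vR²t.
C: fails — 3R²0, 3R1 but no w with 0=w and 1R²w.
Valid on: A.

A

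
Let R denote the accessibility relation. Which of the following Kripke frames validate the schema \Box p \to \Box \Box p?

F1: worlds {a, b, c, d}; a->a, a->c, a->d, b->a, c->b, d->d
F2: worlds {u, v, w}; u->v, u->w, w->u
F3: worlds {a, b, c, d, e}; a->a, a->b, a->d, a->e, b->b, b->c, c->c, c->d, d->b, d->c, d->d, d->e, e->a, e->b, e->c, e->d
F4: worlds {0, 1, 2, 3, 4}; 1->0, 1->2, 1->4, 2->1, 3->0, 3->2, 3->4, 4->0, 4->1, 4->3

none

This is the axiom for transitivity; its first-order frame correspondent is \forall x \forall y \forall z (Rxy \wedge Ryz \to Rxz).
F1: fails — Rba and Rac but not Rbc.
F2: fails — Rwu and Ruv but not Rwv.
F3: fails — Rbc and Rcd but not Rbd.
F4: fails — R34 and R43 but not R33.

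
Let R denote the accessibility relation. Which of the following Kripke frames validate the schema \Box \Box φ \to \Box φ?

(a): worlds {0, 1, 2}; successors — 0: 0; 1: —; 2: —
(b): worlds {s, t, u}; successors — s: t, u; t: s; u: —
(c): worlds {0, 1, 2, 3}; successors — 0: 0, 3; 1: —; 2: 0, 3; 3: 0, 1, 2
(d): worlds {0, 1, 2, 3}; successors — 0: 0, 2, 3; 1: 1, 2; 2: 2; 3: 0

Frame correspondent (Sahlqvist): \forall x \forall y (Rxy \to \exists z (Rxz \wedge Rzy)) — i.e. density.
(a): ✓.
(b): fails — Rsu but no z with Rsz and Rzu.
(c): fails — R32 but no z with R3z and Rz2.
(d): ✓.
Valid on: (a), (d).

(a), (d)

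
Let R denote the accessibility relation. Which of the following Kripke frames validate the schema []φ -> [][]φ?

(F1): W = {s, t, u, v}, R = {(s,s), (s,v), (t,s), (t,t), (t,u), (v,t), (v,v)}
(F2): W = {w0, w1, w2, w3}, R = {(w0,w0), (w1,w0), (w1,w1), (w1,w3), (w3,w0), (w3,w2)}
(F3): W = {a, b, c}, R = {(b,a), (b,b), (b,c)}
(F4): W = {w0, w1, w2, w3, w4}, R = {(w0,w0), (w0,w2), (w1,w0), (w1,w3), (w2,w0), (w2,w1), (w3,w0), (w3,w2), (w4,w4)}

(F3)

This is the axiom for transitivity; its first-order frame correspondent is forall x forall y forall z (Rxy & Ryz -> Rxz).
(F1): fails — Rvt and Rts but not Rvs.
(F2): fails — Rw1w3 and Rw3w2 but not Rw1w2.
(F3): holds.
(F4): fails — Rw1w0 and Rw0w2 but not Rw1w2.
Valid on: (F3).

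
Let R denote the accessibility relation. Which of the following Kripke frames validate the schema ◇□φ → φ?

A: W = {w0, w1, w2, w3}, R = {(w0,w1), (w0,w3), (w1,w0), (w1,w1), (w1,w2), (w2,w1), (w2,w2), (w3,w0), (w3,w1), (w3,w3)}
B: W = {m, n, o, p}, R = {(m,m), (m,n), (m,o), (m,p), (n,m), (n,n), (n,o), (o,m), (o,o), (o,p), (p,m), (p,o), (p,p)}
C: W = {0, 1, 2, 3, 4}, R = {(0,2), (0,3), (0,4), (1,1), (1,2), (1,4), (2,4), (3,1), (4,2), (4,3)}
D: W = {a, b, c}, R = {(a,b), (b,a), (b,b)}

D

This is the axiom for symmetry; its first-order frame correspondent is ∀x ∀y (Rxy → Ryx).
A: fails — Rw3w1 but not Rw1w3.
B: fails — Rno but not Ron.
C: fails — R02 but not R20.
D: satisfies the condition.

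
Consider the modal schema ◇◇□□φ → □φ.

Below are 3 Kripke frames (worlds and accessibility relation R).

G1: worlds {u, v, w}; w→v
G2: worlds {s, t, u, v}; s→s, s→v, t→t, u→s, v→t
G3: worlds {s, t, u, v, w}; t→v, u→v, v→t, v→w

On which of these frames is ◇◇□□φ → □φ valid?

G1

Frame correspondent (Sahlqvist): ∀x ∀y ∀z ((xR²y ∧ xRz) → ∃w (yR²w ∧ z = w)) — i.e. a generalized confluence (Geach) condition.
G1: condition met.
G2: fails — sR²t, sRs but no w with tR²w and s=w.
G3: fails — tR²t, tRv but no w* with tR²w* and v=w*.
Valid on: G1.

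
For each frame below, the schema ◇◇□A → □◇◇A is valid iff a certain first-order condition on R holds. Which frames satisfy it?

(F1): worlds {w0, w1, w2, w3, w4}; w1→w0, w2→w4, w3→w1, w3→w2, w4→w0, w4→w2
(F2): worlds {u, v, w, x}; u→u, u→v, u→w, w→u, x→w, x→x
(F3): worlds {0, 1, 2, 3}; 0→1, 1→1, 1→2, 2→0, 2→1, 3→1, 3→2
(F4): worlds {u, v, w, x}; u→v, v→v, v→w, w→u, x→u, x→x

Frame correspondent (Sahlqvist): ∀x ∀y ∀z ((xR²y ∧ xRz) → ∃w (yRw ∧ zR²w)) — i.e. a generalized confluence (Geach) condition.
(F1): fails — w2R²w0, w2Rw4 but no w with w0Rw and w4R²w.
(F2): fails — uR²u, uRv but no t with uRt and vR²t.
(F3): holds.
(F4): fails — vR²w, vRw but no t with wRt and wR²t.

(F3)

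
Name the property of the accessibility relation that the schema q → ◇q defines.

reflexivity

This schema is equivalent to the T axiom □q → q.
Its frame correspondent is reflexivity — ∀x Rxx.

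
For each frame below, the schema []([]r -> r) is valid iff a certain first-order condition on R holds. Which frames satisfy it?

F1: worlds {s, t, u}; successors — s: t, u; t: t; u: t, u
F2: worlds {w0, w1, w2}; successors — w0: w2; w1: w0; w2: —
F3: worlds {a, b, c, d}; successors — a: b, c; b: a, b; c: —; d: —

Frame correspondent (Sahlqvist): forall x forall y (Rxy -> Ryy) — i.e. shift-reflexivity.
F1: condition met.
F2: fails — Rw0w2 but not Rw2w2.
F3: fails — Rac but not Rcc.
Valid on: F1.

F1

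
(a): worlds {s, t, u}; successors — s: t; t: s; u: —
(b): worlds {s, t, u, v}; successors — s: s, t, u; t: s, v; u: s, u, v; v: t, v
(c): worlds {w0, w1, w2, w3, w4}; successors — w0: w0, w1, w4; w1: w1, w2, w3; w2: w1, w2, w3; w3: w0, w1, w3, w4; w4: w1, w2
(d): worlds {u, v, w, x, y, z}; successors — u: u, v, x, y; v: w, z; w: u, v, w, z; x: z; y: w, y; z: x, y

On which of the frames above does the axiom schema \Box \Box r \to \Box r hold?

This is the axiom for density; its first-order frame correspondent is \forall x \forall y (Rxy \to \exists z (Rxz \wedge Rzy)).
(a): fails — Rts but no z with Rtz and Rzs.
(b): holds.
(c): holds.
(d): fails — Rxz but no t with Rxt and Rtz.

(b), (c)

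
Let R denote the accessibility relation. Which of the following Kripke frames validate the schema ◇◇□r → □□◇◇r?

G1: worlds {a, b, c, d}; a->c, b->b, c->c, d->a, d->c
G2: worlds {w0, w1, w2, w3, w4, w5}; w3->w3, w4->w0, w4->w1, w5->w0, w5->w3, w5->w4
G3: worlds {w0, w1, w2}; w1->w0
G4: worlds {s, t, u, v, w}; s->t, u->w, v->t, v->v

G1, G3

This is the axiom for a generalized confluence (Geach) condition; its first-order frame correspondent is ∀x ∀y ∀z ((xR²y ∧ xR²z) → ∃w (yRw ∧ zR²w)).
G1: condition met.
G2: fails — w5R²w0, w5R²w0 but no w with w0Rw and w0R²w.
G3: condition met.
G4: fails — vR²t, vR²t but no w* with tRw* and tR²w*.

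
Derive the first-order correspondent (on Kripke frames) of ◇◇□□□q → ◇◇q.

This is a Sahlqvist (Geach-type) schema ◇^2□^3q → □^0◇^2q.
Minimal-valuation argument: fix x; take any y with xR^2y and any z with xR^0z. Set V(q) to the set of worlds R-reachable from y in exactly 3 steps. Then □^3q holds at y, so the antecedent holds at x; validity forces ◇^2q at z, giving a w with zR^2w and yR^3w.
First-order correspondent: ∀x ∀y (xR²y → ∃w (yR³w ∧ xR²w)).

∀x ∀y (xR²y → ∃w (yR³w ∧ xR²w))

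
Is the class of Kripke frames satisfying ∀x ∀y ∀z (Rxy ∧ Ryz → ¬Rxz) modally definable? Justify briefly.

No

Modal frame validity is preserved under surjective bounded morphisms.
The 5-cycle (worlds w0,w1,w2,w3,w4 with w0→w1→w2→w3→w4→w0) is intransitive. Mapping every world to a single reflexive point • is a surjective bounded morphism; the reflexive point is not intransitive (R••∧R•• but R••).
So no modal formula (or set of formulas) defines exactly the intransitive frames.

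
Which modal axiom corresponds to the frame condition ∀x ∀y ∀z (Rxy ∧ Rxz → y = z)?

◇ψ → □ψ

This is partial functionality; the standard corresponding axiom is CD: ◇ψ → □ψ.
Suppose ◇ψ→□ψ is valid. Take Rxy, Rxz and set V(ψ)={y}. Then ◇ψ at x, so □ψ at x, so ψ at z, i.e. z=y.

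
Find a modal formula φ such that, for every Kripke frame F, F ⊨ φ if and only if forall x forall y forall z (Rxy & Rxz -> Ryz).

◇r → □◇r

A defining formula is ◇r → □◇r (the 5 axiom).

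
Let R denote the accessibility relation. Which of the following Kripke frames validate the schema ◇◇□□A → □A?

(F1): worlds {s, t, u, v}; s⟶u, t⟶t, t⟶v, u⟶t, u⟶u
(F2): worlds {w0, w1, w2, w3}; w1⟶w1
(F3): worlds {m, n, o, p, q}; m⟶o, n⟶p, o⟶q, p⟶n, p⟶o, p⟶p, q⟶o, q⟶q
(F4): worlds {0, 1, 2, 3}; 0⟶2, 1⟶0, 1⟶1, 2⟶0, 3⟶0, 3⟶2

The schema corresponds to a generalized confluence (Geach) condition: ∀x ∀y ∀z ((xR²y ∧ xRz) → ∃w (yR²w ∧ z = w)).
(F1): fails — sR²t, sRu but no w with tR²w and u=w.
(F2): condition met.
(F3): fails — nR²o, nRp but no w with oR²w and p=w.
(F4): fails — 0R²0, 0R2 but no w with 0R²w and 2=w.

(F2)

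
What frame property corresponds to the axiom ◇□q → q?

This is a form of the B axiom.
It corresponds to symmetry: ∀x ∀y (Rxy → Ryx).

symmetry: ∀x ∀y (Rxy → Ryx)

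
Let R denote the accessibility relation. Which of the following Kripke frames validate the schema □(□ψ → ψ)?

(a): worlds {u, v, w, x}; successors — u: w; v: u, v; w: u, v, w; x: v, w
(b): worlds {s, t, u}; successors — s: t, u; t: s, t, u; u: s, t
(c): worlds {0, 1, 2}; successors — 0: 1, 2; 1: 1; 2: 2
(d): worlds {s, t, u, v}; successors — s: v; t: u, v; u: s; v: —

(c)

Frame correspondent (Sahlqvist): ∀x ∀y (Rxy → Ryy) — i.e. shift-reflexivity.
(a): fails — Rwu but not Ruu.
(b): fails — Rus but not Rss.
(c): holds.
(d): fails — Rus but not Rss.
Valid on: (c).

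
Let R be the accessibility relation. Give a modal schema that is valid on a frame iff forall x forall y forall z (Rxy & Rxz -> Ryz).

A defining formula is ◇r → □◇r (the 5 axiom).
Suppose ◇r→□◇r is valid. Take Rxy, Rxz and set V(r)={y}. Then ◇r at x, so □◇r at x, so ◇r at z, so some w with Rzw has r; w=y, i.e. Rzy. By symmetry of the argument, Ryz.

◇r → □◇r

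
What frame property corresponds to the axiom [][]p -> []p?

density: forall x forall y (Rxy -> exists z (Rxz & Rzy))

This schema is the C4 axiom.
Its frame correspondent is density — forall x forall y (Rxy -> exists z (Rxz & Rzy)).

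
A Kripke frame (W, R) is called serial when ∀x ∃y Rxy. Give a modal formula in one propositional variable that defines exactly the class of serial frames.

This is seriality; the standard corresponding axiom is D: □ψ → ◇ψ.
Suppose □ψ→◇ψ is valid. At any x set V(ψ)=W. Then □ψ at x, so ◇ψ at x, so x has a successor.

□ψ → ◇ψ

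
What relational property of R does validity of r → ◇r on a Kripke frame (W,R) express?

This schema is equivalent to the T axiom □r → r.
Its frame correspondent is reflexivity — ∀x Rxx.

Reflexivity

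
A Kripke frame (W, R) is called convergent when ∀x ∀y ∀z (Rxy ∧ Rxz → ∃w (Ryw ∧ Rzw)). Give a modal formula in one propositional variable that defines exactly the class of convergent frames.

This is convergence; the standard corresponding axiom is .2: ◇□p → □◇p.
Suppose ◇□p→□◇p is valid. Take Rxy, Rxz and set V(p)={w : Ryw}. Then □p at y so ◇□p at x, so □◇p at x, so ◇p at z, giving w with Rzw and Ryw.

◇□p → □◇p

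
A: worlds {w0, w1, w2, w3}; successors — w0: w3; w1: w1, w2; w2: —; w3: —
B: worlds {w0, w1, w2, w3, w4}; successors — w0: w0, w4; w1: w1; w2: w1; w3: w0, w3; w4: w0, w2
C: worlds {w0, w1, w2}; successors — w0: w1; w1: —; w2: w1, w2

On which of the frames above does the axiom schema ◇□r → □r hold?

none

The schema corresponds to the Euclidean property: ∀x ∀y ∀z (Rxy ∧ Rxz → Ryz).
A: fails — Rw0w3 and Rw0w3 but not Rw3w3.
B: fails — Rw0w4 and Rw0w4 but not Rw4w4.
C: fails — Rw0w1 and Rw0w1 but not Rw1w1.
Valid on no frame.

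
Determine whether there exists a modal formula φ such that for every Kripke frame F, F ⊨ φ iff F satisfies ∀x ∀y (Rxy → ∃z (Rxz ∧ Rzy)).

Definable; □□p → □p defines it

The condition is density. A defining modal formula is □□p → □p.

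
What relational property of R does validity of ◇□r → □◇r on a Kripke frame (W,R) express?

convergence

Suppose ◇□r→□◇r is valid. Take Rxy, Rxz and set V(r)={w : Ryw}. Then □r at y so ◇□r at x, so □◇r at x, so ◇r at z, giving w with Rzw and Ryw.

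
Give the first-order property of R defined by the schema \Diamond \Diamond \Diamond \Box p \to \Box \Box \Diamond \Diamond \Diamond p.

This is a Sahlqvist (Geach-type) schema ◇^3□^1p → □^2◇^3p.
Minimal-valuation argument: fix x; take any y with xR^3y and any z with xR^2z. Set V(p) to the set of worlds R-reachable from y in exactly 1 step. Then □^1p holds at y, so the antecedent holds at x; validity forces ◇^3p at z, giving a w with zR^3w and yR^1w.
First-order correspondent: \forall x \forall y \forall z ((x R^3 y \wedge x R^2 z) \to \exists w (yRw \wedge z R^3 w)).

\forall x \forall y \forall z ((x R^3 y \wedge x R^2 z) \to \exists w (yRw \wedge z R^3 w))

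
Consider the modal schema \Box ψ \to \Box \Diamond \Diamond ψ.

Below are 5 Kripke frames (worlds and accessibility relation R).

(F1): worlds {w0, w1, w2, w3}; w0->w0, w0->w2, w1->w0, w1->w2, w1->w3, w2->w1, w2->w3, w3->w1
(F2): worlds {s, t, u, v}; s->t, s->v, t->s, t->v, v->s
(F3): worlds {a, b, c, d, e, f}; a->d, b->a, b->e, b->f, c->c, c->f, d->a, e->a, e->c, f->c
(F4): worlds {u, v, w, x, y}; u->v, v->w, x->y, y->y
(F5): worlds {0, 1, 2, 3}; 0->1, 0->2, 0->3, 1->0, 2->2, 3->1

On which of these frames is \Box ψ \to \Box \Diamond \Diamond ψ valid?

(F1), (F2), (F3)

Frame correspondent (Sahlqvist): \forall x \forall z (xRz \to \exists w (xRw \wedge z R^2 w)) — i.e. a generalized confluence (Geach) condition.
(F1): ✓.
(F2): ✓.
(F3): ✓.
(F4): fails — uRv but no t with uRt and vR²t.
(F5): fails — 0R3 but no w with 0Rw and 3R²w.
Valid on: (F1), (F2), (F3).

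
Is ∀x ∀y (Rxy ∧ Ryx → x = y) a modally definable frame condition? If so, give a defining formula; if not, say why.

Any modally definable frame class is closed under surjective bounded morphisms.
The 4-cycle (worlds w0,w1,w2,w3 with w0→w1→w2→w3→w0) is antisymmetric. Sending even-indexed worlds to a and odd-indexed worlds to b is a surjective bounded morphism onto the two-world frame with a↔b, which is not antisymmetric.
So the class is not modally definable.

No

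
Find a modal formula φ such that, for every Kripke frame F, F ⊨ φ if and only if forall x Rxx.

□q → q

This is reflexivity; the standard corresponding axiom is T: □q → q.
Suppose □q→q is valid. At any x set V(q)={w : Rxw}. Then □q holds at x, so q holds at x, i.e. Rxx.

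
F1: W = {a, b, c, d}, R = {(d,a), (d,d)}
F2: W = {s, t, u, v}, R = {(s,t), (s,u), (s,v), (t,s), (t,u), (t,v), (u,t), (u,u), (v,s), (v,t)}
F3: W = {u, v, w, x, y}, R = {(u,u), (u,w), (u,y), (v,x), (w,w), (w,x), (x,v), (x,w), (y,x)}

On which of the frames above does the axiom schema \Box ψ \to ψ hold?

This is the axiom for reflexivity; its first-order frame correspondent is \forall x Rxx.
F1: fails — world a does not see itself.
F2: fails — world s does not see itself.
F3: fails — world v does not see itself.

none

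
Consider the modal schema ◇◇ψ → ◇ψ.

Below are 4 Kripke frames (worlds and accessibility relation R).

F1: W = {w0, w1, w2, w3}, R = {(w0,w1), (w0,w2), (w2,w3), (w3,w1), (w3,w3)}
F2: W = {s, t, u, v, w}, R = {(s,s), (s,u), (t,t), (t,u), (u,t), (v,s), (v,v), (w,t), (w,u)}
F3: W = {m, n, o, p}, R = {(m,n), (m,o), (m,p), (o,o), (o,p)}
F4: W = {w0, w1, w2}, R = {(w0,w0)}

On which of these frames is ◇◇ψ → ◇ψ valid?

F3, F4

This is the axiom for transitivity; its first-order frame correspondent is ∀x ∀y ∀z (Rxy ∧ Ryz → Rxz).
F1: fails — Rw0w2 and Rw2w3 but not Rw0w3.
F2: fails — Rut and Rtu but not Ruu.
F3: condition met.
F4: condition met.
Valid on: F3, F4.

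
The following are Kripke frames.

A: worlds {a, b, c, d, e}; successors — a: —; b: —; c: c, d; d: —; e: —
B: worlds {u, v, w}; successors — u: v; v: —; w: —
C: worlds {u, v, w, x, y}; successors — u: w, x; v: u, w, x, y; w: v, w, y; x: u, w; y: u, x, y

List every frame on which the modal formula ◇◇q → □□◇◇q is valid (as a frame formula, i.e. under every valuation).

B

Frame correspondent (Sahlqvist): ∀x ∀y ∀z ((xR²y ∧ xR²z) → ∃w (y = w ∧ zR²w)) — i.e. a generalized confluence (Geach) condition.
A: fails — cR²c, cR²d but no w with c=w and dR²w.
B: ✓.
C: fails — uR²v, uR²y but no t with v=t and yR²t.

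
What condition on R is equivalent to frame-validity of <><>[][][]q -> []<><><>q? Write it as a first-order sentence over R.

forall x forall y forall z ((x R^2 y & xRz) -> exists w (y R^3 w & z R^3 w))

This is a Sahlqvist (Geach-type) schema ◇^2□^3q → □^1◇^3q.
First-order correspondent: forall x forall y forall z ((x R^2 y & xRz) -> exists w (y R^3 w & z R^3 w)).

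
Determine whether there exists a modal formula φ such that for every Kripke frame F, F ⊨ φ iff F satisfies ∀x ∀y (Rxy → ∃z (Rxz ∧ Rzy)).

Yes, by □□p → □p

Yes: it is density, defined by the C4 schema □□p → □p.
Suppose □□p→□p is valid. Take Rxy and set V(p)={w : xR²w}. Then □□p at x, so □p at x, so p at y, i.e. ∃z(Rxz∧Rzy).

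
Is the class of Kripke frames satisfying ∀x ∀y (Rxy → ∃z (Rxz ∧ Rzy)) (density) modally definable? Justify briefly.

Yes, by □□p → □p

Yes: it is density, defined by the C4 schema □□p → □p.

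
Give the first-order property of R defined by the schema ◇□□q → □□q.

This is a Sahlqvist (Geach-type) schema ◇^1□^2q → □^2◇^0q.
First-order correspondent: ∀x ∀y ∀z ((xRy ∧ xR²z) → ∃w (yR²w ∧ z = w)).

∀x ∀y ∀z ((xRy ∧ xR²z) → ∃w (yR²w ∧ z = w))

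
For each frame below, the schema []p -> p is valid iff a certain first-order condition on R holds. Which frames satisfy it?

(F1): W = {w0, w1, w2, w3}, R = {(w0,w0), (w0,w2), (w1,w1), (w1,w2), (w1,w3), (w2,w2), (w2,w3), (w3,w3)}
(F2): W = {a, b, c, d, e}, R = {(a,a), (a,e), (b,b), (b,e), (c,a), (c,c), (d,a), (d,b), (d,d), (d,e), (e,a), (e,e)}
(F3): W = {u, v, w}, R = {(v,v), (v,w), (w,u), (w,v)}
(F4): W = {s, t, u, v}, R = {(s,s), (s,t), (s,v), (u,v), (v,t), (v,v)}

(F1), (F2)

Frame correspondent (Sahlqvist): forall x Rxx — i.e. reflexivity.
(F1): ✓.
(F2): ✓.
(F3): fails — world u does not see itself.
(F4): fails — world t does not see itself.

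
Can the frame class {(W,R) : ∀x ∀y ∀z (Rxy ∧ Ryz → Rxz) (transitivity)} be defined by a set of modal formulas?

Yes: it is transitivity, defined by the 4 schema □p → □□p.
Suppose □p→□□p is valid. Take Rxy, Ryz and set V(p)={w : Rxw}. Then □p at x, so □□p at x, so □p at y, so p at z, i.e. Rxz.

Definable; □p → □□p defines it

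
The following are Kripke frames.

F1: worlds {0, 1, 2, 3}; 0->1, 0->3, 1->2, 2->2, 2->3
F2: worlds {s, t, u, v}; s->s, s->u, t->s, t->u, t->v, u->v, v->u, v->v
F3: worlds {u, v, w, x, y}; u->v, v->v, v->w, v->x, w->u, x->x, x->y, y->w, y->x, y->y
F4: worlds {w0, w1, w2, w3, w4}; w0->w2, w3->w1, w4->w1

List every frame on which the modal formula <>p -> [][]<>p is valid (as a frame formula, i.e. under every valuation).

F4

The schema corresponds to a generalized confluence (Geach) condition: forall x forall y forall z ((xRy & x R^2 z) -> exists w (y = w & zRw)).
F1: fails — 0R1, 0R²2 but no w with 1=w and 2Rw.
F2: fails — sRs, sR²u but no w with s=w and uRw.
F3: fails — uRv, uR²w but no t with v=t and wRt.
F4: ✓.
Valid on: F4.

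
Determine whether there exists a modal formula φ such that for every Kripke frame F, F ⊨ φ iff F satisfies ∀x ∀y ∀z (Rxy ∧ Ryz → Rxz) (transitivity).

Yes: it is transitivity, defined by the 4 schema □p → □□p.

Yes — defined by □p → □□p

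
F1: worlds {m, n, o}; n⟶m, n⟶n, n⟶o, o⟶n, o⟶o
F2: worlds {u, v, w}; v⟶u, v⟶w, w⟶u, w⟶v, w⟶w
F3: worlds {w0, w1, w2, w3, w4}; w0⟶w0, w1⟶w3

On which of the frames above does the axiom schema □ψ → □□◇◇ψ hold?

This is the axiom for a generalized confluence (Geach) condition; its first-order frame correspondent is ∀x ∀z (xR²z → ∃w (xRw ∧ zR²w)).
F1: fails — nR²m but no w with nRw and mR²w.
F2: fails — vR²u but no t with vRt and uR²t.
F3: holds.
Valid on: F3.

F3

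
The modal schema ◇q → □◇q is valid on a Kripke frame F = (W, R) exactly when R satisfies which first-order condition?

Suppose ◇q→□◇q is valid. Take Rxy, Rxz and set V(q)={y}. Then ◇q at x, so □◇q at x, so ◇q at z, so some w with Rzw has q; w=y, i.e. Rzy. By symmetry of the argument, Ryz.

The Euclidean property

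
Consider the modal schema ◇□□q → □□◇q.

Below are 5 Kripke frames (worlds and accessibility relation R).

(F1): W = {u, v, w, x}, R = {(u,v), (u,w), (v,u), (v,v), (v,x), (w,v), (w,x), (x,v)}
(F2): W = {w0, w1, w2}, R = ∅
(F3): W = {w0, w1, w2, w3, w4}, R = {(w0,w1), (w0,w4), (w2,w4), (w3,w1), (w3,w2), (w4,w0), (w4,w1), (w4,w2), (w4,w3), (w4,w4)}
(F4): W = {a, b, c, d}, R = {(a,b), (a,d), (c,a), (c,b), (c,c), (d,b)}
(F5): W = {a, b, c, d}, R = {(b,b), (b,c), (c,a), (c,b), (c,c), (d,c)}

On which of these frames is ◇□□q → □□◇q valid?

Frame correspondent (Sahlqvist): ∀x ∀y ∀z ((xRy ∧ xR²z) → ∃w (yR²w ∧ zRw)) — i.e. a generalized confluence (Geach) condition.
(F1): satisfies the condition.
(F2): satisfies the condition.
(F3): fails — w0Rw1, w0R²w0 but no w with w1R²w and w0Rw.
(F4): fails — aRb, aR²b but no w with bR²w and bRw.
(F5): fails — bRb, bR²a but no w with bR²w and aRw.

(F1), (F2)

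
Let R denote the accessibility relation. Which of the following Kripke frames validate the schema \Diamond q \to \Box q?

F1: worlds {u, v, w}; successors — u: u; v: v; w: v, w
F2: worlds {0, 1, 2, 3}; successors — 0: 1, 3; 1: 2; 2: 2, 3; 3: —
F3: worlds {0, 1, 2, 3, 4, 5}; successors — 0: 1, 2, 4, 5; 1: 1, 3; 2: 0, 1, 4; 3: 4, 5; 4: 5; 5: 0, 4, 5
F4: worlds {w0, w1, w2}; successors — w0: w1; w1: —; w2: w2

F4

This is the axiom for partial functionality; its first-order frame correspondent is \forall x \forall y \forall z (Rxy \wedge Rxz \to y = z).
F1: fails — w sees both v and w.
F2: fails — 0 sees both 1 and 3.
F3: fails — 0 sees both 1 and 2.
F4: ✓.
Valid on: F4.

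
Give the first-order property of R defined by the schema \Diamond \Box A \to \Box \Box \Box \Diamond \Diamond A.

\forall x \forall y \forall z ((xRy \wedge x R^3 z) \to \exists w (yRw \wedge z R^2 w))

This is a Sahlqvist (Geach-type) schema ◇^1□^1A → □^3◇^2A.
Minimal-valuation argument: fix x; take any y with xR^1y and any z with xR^3z. Set V(A) to the set of worlds R-reachable from y in exactly 1 step. Then □^1A holds at y, so the antecedent holds at x; validity forces ◇^2A at z, giving a w with zR^2w and yR^1w.
First-order correspondent: \forall x \forall y \forall z ((xRy \wedge x R^3 z) \to \exists w (yRw \wedge z R^2 w)).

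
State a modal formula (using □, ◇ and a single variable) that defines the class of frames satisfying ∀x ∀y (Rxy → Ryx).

This is symmetry; the standard corresponding axiom is B: r → □◇r.
Suppose r→□◇r is valid. Take Rxy and set V(r)={x}. Then r at x, so □◇r at x, so ◇r at y, so some z with Ryz has r; z=x, i.e. Ryx.

r → □◇r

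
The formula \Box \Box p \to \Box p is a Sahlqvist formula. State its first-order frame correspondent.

This is the C4 axiom.
It corresponds to density: \forall x \forall y (Rxy \to \exists z (Rxz \wedge Rzy)).

Density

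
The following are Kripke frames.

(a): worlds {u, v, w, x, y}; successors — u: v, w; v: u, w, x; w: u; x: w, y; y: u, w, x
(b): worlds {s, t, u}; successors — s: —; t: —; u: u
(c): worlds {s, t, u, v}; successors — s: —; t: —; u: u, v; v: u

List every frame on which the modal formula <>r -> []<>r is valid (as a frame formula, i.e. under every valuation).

The schema corresponds to the Euclidean property: forall x forall y forall z (Rxy & Rxz -> Ryz).
(a): fails — Ruv and Ruv but not Rvv.
(b): satisfies the condition.
(c): fails — Ruv and Ruv but not Rvv.

(b)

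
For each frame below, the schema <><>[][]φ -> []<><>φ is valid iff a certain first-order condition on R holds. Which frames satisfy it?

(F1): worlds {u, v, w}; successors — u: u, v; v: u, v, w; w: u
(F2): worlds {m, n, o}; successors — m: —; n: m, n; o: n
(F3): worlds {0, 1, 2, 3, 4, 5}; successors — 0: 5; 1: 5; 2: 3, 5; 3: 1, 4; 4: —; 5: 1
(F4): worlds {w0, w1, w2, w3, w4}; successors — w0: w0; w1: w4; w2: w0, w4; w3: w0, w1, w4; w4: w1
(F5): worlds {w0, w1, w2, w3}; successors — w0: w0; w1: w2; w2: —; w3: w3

This is the axiom for a generalized confluence (Geach) condition; its first-order frame correspondent is forall x forall y forall z ((x R^2 y & xRz) -> exists w (y R^2 w & z R^2 w)).
(F1): satisfies the condition.
(F2): fails — nR²m, nRm but no w with mR²w and mR²w.
(F3): fails — 0R²1, 0R5 but no w with 1R²w and 5R²w.
(F4): fails — w1R²w1, w1Rw4 but no w with w1R²w and w4R²w.
(F5): satisfies the condition.

(F1), (F5)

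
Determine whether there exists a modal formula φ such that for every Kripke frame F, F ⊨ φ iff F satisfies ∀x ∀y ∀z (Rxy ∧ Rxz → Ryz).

Definable; ◇r → □◇r defines it

The condition is the Euclidean property. A defining modal formula is ◇r → □◇r.
Suppose ◇r→□◇r is valid. Take Rxy, Rxz and set V(r)={y}. Then ◇r at x, so □◇r at x, so ◇r at z, so some w with Rzw has r; w=y, i.e. Rzy. By symmetry of the argument, Ryz.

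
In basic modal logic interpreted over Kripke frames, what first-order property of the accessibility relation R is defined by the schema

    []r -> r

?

This is the T axiom.
Its frame correspondent is reflexivity — forall x Rxx.

reflexivity: forall x Rxx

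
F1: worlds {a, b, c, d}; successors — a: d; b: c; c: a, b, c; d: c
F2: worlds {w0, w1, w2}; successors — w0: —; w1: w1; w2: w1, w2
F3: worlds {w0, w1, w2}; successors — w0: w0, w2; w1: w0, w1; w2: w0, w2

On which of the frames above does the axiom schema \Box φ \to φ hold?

Frame correspondent (Sahlqvist): \forall x Rxx — i.e. reflexivity.
F1: fails — world a does not see itself.
F2: fails — world w0 does not see itself.
F3: satisfies the condition.

F3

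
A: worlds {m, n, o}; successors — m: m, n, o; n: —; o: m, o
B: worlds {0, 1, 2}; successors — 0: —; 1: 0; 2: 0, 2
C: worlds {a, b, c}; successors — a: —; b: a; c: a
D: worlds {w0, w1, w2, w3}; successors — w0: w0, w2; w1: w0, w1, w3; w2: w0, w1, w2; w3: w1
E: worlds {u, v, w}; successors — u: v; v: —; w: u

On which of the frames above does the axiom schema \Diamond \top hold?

D

This is the axiom for seriality; its first-order frame correspondent is \forall x \exists y Rxy.
A: fails — world n has no successor.
B: fails — world 0 has no successor.
C: fails — world a has no successor.
D: satisfies the condition.
E: fails — world v has no successor.
Valid on: D.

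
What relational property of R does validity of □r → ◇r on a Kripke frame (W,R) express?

Seriality

Suppose □r→◇r is valid. At any x set V(r)=W. Then □r at x, so ◇r at x, so x has a successor.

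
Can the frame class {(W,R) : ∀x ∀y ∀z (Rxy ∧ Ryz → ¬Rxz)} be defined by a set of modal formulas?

If a class were modally definable it would be closed under surjective bounded morphisms (Goldblatt–Thomason).
The 7-cycle (worlds s,t,u,v,w,x,y with s→t→u→v→w→x→y→s) is intransitive. Mapping every world to a single reflexive point • is a surjective bounded morphism; the reflexive point is not intransitive (R••∧R•• but R••).
Hence intransitivity is not modally definable.

Not definable by any modal formula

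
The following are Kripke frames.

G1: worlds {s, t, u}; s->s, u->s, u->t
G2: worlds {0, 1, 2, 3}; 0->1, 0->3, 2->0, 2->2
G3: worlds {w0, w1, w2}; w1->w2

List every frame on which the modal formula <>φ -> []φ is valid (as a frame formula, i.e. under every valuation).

This is the axiom for partial functionality; its first-order frame correspondent is forall x forall y forall z (Rxy & Rxz -> y = z).
G1: fails — u sees both s and t.
G2: fails — 0 sees both 1 and 3.
G3: holds.

G3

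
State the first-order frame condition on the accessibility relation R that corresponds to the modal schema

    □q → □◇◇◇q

This is a Sahlqvist (Geach-type) schema ◇^0□^1q → □^1◇^3q.
First-order correspondent: ∀x ∀z (xRz → ∃w (xRw ∧ zR³w)).

∀x ∀z (xRz → ∃w (xRw ∧ zR³w))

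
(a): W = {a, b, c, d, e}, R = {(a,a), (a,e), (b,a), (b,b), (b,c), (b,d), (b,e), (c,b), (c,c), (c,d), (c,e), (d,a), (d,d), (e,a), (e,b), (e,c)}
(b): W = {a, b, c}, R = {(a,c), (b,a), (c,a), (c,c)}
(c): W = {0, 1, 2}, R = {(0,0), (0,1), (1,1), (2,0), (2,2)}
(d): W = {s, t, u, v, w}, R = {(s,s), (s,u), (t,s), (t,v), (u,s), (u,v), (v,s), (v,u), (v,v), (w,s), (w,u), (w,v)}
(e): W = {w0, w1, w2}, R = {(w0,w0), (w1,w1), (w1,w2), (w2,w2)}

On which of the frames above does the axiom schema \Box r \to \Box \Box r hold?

The schema corresponds to transitivity: \forall x \forall y \forall z (Rxy \wedge Ryz \to Rxz).
(a): fails — Rcd and Rda but not Rca.
(b): fails — Rac and Rca but not Raa.
(c): fails — R20 and R01 but not R21.
(d): fails — Ruv and Rvu but not Ruu.
(e): satisfies the condition.
Valid on: (e).

(e)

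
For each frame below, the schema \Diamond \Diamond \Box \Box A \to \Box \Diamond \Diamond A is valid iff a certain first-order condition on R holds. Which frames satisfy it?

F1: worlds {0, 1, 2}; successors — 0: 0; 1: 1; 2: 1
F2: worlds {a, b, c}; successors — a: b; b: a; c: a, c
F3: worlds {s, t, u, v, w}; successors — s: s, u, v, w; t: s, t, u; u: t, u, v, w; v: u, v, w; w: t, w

F1, F3

Frame correspondent (Sahlqvist): \forall x \forall y \forall z ((x R^2 y \wedge xRz) \to \exists w (y R^2 w \wedge z R^2 w)) — i.e. a generalized confluence (Geach) condition.
F1: holds.
F2: fails — aR²a, aRb but no w with aR²w and bR²w.
F3: holds.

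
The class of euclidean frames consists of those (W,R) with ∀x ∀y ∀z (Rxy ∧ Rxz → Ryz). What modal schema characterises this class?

A defining formula is ◇r → □◇r (the 5 axiom).
Suppose ◇r→□◇r is valid. Take Rxy, Rxz and set V(r)={y}. Then ◇r at x, so □◇r at x, so ◇r at z, so some w with Rzw has r; w=y, i.e. Rzy. By symmetry of the argument, Ryz.

◇r → □◇r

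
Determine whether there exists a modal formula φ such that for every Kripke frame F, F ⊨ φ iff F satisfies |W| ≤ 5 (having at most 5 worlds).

No — not modally definable

Modal frame validity is preserved under disjoint unions.
Any modal formula valid on each of 6 disjoint one-world frames is valid on their disjoint union (validity is preserved under disjoint unions). Each one-world frame has |W|=1≤5, but the union has |W|=6.
Hence having at most 5 worlds is not modally definable.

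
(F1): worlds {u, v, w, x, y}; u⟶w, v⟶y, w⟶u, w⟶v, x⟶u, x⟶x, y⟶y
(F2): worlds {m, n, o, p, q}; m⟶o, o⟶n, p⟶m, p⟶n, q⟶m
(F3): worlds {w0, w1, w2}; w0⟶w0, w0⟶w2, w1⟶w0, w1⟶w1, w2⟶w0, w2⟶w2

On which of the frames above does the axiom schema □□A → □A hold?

The schema corresponds to density: ∀x ∀y (Rxy → ∃z (Rxz ∧ Rzy)).
(F1): fails — Rwu but no z with Rwz and Rzu.
(F2): fails — Ron but no z with Roz and Rzn.
(F3): ✓.
Valid on: (F3).

(F3)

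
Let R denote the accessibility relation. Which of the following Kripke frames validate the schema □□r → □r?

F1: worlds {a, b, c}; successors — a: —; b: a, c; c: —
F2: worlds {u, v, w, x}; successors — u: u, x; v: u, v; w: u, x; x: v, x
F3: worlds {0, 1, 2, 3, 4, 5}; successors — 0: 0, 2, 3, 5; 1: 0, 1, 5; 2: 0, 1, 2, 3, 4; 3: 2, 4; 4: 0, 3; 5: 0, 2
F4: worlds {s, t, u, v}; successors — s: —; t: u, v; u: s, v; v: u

F2, F3

The schema corresponds to density: ∀x ∀y (Rxy → ∃z (Rxz ∧ Rzy)).
F1: fails — Rba but no z with Rbz and Rza.
F2: ✓.
F3: ✓.
F4: fails — Ruv but no z with Ruz and Rzv.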